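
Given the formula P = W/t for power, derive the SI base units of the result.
Units of each symbol in P = W/t:
  W (work): kg·m²/s²
  t (time): s  → in the denominator, contributes 1/s

Multiplying the contributions: [kg·m²/s²] · [1/s]
Adding exponents of each base unit: kg: 1, m: 2, s: -3
SI base units of power: kg·m²/s³

Answer: kg·m²/s³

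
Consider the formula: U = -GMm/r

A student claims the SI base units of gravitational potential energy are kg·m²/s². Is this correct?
Units of each symbol in U = -GMm/r:
  G (gravitational constant): m³/(kg·s²)
  M (mass): kg
  m (mass): kg
  r (distance): m  → in the denominator, contributes 1/m
  The minus sign does not affect the units.

Multiplying the contributions: [m³/(kg·s²)] · [kg] · [kg] · [1/m]
Adding exponents of each base unit: kg: 1, m: 2, s: -2
SI base units of gravitational potential energy: kg·m²/s²

The claimed units kg·m²/s² match the derived units, so the claim is correct.

Answer: Yes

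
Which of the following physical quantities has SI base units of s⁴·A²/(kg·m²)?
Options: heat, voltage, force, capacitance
Checking the SI base units of each option:
  heat (Q = mcΔT): kg·m²/s²  ✗
  voltage (V = IR): kg·m²/(s³·A)  ✗
  force (F = ma): kg·m/s²  ✗
  capacitance (C = Q/V): s⁴·A²/(kg·m²)  ✓ matches

Only capacitance has units s⁴·A²/(kg·m²).

Answer: capacitance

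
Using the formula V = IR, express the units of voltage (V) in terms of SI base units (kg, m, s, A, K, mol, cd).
Units of each symbol in V = IR:
  I (current): A
  R (resistance, in ohms): kg·m²/(s³·A²)

Multiplying the contributions: [A] · [kg·m²/(s³·A²)]
Adding exponents of each base unit: kg: 1, m: 2, s: -3, A: -1
SI base units of voltage: kg·m²/(s³·A)

Answer: kg·m²/(s³·A)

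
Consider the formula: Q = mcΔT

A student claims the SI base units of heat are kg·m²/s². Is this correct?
Units of each symbol in Q = mcΔT:
  m (mass): kg
  c (specific heat capacity, in J/(kg·K)): m²/(s²·K)
  ΔT (temperature change): K

Multiplying the contributions: [kg] · [m²/(s²·K)] · [K]
Adding exponents of each base unit: kg: 1, m: 2, s: -2
SI base units of heat: kg·m²/s²

The claimed units kg·m²/s² match the derived units, so the claim is correct.

Answer: Yes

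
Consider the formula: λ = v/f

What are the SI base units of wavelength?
Units of each symbol in λ = v/f:
  v (wave speed): m/s
  f (frequency): 1/s  → in the denominator, contributes s

Multiplying the contributions: [m/s] · [s]
Adding exponents of each base unit: m: 1
SI base units of wavelength: m

Answer: m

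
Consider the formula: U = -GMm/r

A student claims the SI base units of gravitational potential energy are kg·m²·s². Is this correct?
Units of each symbol in U = -GMm/r:
  G (gravitational constant): m³/(kg·s²)
  M (mass): kg
  m (mass): kg
  r (distance): m  → in the denominator, contributes 1/m
  The minus sign does not affect the units.

Multiplying the contributions: [m³/(kg·s²)] · [kg] · [kg] · [1/m]
Adding exponents of each base unit: kg: 1, m: 2, s: -2
SI base units of gravitational potential energy: kg·m²/s²

The claimed units kg·m²·s² (exponents kg: 1, m: 2, s: 2) do not match the derived units kg·m²/s² (exponents kg: 1, m: 2, s: -2), so the claim is incorrect.

Answer: No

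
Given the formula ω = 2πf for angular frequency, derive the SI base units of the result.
Units of each symbol in ω = 2πf:
  f (frequency): 1/s
  The factor 2π is dimensionless.

Multiplying the contributions: [1/s]
Adding exponents of each base unit: s: -1
SI base units of angular frequency: 1/s

Answer: 1/s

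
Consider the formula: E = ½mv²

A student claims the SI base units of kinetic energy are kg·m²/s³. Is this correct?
Units of each symbol in E = ½mv²:
  m (mass): kg
  v (speed): m/s  → to the power 2, contributes m²/s²
  The factor ½ is dimensionless.

Multiplying the contributions: [kg] · [m²/s²]
Adding exponents of each base unit: kg: 1, m: 2, s: -2
SI base units of kinetic energy: kg·m²/s²

The claimed units kg·m²/s³ (exponents kg: 1, m: 2, s: -3) do not match the derived units kg·m²/s² (exponents kg: 1, m: 2, s: -2), so the claim is incorrect.

Answer: No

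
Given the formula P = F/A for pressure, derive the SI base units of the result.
Units of each symbol in P = F/A:
  F (force): kg·m/s²
  A (area): m²  → in the denominator, contributes 1/m²

Multiplying the contributions: [kg·m/s²] · [1/m²]
Adding exponents of each base unit: kg: 1, m: -1, s: -2
SI base units of pressure: kg/(m·s²)

Answer: kg/(m·s²)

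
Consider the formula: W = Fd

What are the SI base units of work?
Units of each symbol in W = Fd:
  F (force): kg·m/s²
  d (displacement): m

Multiplying the contributions: [kg·m/s²] · [m]
Adding exponents of each base unit: kg: 1, m: 2, s: -2
SI base units of work: kg·m²/s²

Answer: kg·m²/s²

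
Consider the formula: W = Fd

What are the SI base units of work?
Units of each symbol in W = Fd:
  F (force): kg·m/s²
  d (displacement): m

Multiplying the contributions: [kg·m/s²] · [m]
Adding exponents of each base unit: kg: 1, m: 2, s: -2
SI base units of work: kg·m²/s²

Answer: kg·m²/s²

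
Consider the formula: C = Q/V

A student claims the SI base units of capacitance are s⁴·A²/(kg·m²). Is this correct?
Units of each symbol in C = Q/V:
  Q (charge, in coulombs): s·A
  V (voltage, in volts): kg·m²/(s³·A)  → in the denominator, contributes s³·A/(kg·m²)

Multiplying the contributions: [s·A] · [s³·A/(kg·m²)]
Adding exponents of each base unit: kg: -1, m: -2, s: 4, A: 2
SI base units of capacitance: s⁴·A²/(kg·m²)

The claimed units s⁴·A²/(kg·m²) match the derived units, so the claim is correct.

Answer: Yes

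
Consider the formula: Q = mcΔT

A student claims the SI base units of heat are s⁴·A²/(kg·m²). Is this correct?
Units of each symbol in Q = mcΔT:
  m (mass): kg
  c (specific heat capacity, in J/(kg·K)): m²/(s²·K)
  ΔT (temperature change): K

Multiplying the contributions: [kg] · [m²/(s²·K)] · [K]
Adding exponents of each base unit: kg: 1, m: 2, s: -2
SI base units of heat: kg·m²/s²

The claimed units s⁴·A²/(kg·m²) (exponents kg: -1, m: -2, s: 4, A: 2) do not match the derived units kg·m²/s² (exponents kg: 1, m: 2, s: -2), so the claim is incorrect.

Answer: No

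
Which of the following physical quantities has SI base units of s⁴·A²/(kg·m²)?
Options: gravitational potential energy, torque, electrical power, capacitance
Checking the SI base units of each option:
  gravitational potential energy (U = -GMm/r): kg·m²/s²  ✗
  torque (τ = Fr): kg·m²/s²  ✗
  electrical power (P = IV): kg·m²/s³  ✗
  capacitance (C = Q/V): s⁴·A²/(kg·m²)  ✓ matches

Only capacitance has units s⁴·A²/(kg·m²).

Answer: capacitance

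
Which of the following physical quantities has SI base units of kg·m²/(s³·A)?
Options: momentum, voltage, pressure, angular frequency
Checking the SI base units of each option:
  momentum (p = mv): kg·m/s  ✗
  voltage (V = IR): kg·m²/(s³·A)  ✓ matches
  pressure (P = F/A): kg/(m·s²)  ✗
  angular frequency (ω = 2πf): 1/s  ✗

Only voltage has units kg·m²/(s³·A).

Answer: voltage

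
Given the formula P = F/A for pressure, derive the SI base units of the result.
Units of each symbol in P = F/A:
  F (force): kg·m/s²
  A (area): m²  → in the denominator, contributes 1/m²

Multiplying the contributions: [kg·m/s²] · [1/m²]
Adding exponents of each base unit: kg: 1, m: -1, s: -2
SI base units of pressure: kg/(m·s²)

Answer: kg/(m·s²)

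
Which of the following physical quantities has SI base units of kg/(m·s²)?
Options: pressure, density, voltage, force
Checking the SI base units of each option:
  pressure (P = F/A): kg/(m·s²)  ✓ matches
  density (ρ = m/V): kg/m³  ✗
  voltage (V = IR): kg·m²/(s³·A)  ✗
  force (F = ma): kg·m/s²  ✗

Only pressure has units kg/(m·s²).

Answer: pressure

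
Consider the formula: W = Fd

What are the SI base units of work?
Units of each symbol in W = Fd:
  F (force): kg·m/s²
  d (displacement): m

Multiplying the contributions: [kg·m/s²] · [m]
Adding exponents of each base unit: kg: 1, m: 2, s: -2
SI base units of work: kg·m²/s²

Answer: kg·m²/s²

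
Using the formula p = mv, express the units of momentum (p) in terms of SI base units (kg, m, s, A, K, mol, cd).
Units of each symbol in p = mv:
  m (mass): kg
  v (velocity): m/s

Multiplying the contributions: [kg] · [m/s]
Adding exponents of each base unit: kg: 1, m: 1, s: -1
SI base units of momentum: kg·m/s

Answer: kg·m/s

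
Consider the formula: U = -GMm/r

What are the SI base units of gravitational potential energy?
Units of each symbol in U = -GMm/r:
  G (gravitational constant): m³/(kg·s²)
  M (mass): kg
  m (mass): kg
  r (distance): m  → in the denominator, contributes 1/m
  The minus sign does not affect the units.

Multiplying the contributions: [m³/(kg·s²)] · [kg] · [kg] · [1/m]
Adding exponents of each base unit: kg: 1, m: 2, s: -2
SI base units of gravitational potential energy: kg·m²/s²

Answer: kg·m²/s²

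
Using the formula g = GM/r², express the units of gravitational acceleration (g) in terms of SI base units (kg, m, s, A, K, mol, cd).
Units of each symbol in g = GM/r²:
  G (gravitational constant): m³/(kg·s²)
  M (mass): kg
  r (distance): m  → to the power 2 in the denominator, contributes 1/m²

Multiplying the contributions: [m³/(kg·s²)] · [kg] · [1/m²]
Adding exponents of each base unit: m: 1, s: -2
SI base units of gravitational acceleration: m/s²

Answer: m/s²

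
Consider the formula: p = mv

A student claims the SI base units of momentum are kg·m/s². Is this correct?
Units of each symbol in p = mv:
  m (mass): kg
  v (velocity): m/s

Multiplying the contributions: [kg] · [m/s]
Adding exponents of each base unit: kg: 1, m: 1, s: -1
SI base units of momentum: kg·m/s

The claimed units kg·m/s² (exponents kg: 1, m: 1, s: -2) do not match the derived units kg·m/s (exponents kg: 1, m: 1, s: -1), so the claim is incorrect.

Answer: No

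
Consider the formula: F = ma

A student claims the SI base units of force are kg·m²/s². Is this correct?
Units of each symbol in F = ma:
  m (mass): kg
  a (acceleration): m/s²

Multiplying the contributions: [kg] · [m/s²]
Adding exponents of each base unit: kg: 1, m: 1, s: -2
SI base units of force: kg·m/s²

The claimed units kg·m²/s² (exponents kg: 1, m: 2, s: -2) do not match the derived units kg·m/s² (exponents kg: 1, m: 1, s: -2), so the claim is incorrect.

Answer: No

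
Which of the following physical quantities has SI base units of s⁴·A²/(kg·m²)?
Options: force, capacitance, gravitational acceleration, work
Checking the SI base units of each option:
  force (F = ma): kg·m/s²  ✗
  capacitance (C = Q/V): s⁴·A²/(kg·m²)  ✓ matches
  gravitational acceleration (g = GM/r²): m/s²  ✗
  work (W = Fd): kg·m²/s²  ✗

Only capacitance has units s⁴·A²/(kg·m²).

Answer: capacitance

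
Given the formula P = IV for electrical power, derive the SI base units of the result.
Units of each symbol in P = IV:
  I (current): A
  V (voltage, in volts): kg·m²/(s³·A)

Multiplying the contributions: [A] · [kg·m²/(s³·A)]
Adding exponents of each base unit: kg: 1, m: 2, s: -3
SI base units of electrical power: kg·m²/s³

Answer: kg·m²/s³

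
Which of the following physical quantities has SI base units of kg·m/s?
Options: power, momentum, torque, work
Checking the SI base units of each option:
  power (P = W/t): kg·m²/s³  ✗
  momentum (p = mv): kg·m/s  ✓ matches
  torque (τ = Fr): kg·m²/s²  ✗
  work (W = Fd): kg·m²/s²  ✗

Only momentum has units kg·m/s.

Answer: momentum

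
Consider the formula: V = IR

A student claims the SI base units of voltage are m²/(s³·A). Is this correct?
Units of each symbol in V = IR:
  I (current): A
  R (resistance, in ohms): kg·m²/(s³·A²)

Multiplying the contributions: [A] · [kg·m²/(s³·A²)]
Adding exponents of each base unit: kg: 1, m: 2, s: -3, A: -1
SI base units of voltage: kg·m²/(s³·A)

The claimed units m²/(s³·A) (exponents m: 2, s: -3, A: -1) do not match the derived units kg·m²/(s³·A) (exponents kg: 1, m: 2, s: -3, A: -1), so the claim is incorrect.

Answer: No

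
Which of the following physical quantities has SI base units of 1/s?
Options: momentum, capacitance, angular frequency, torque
Checking the SI base units of each option:
  momentum (p = mv): kg·m/s  ✗
  capacitance (C = Q/V): s⁴·A²/(kg·m²)  ✗
  angular frequency (ω = 2πf): 1/s  ✓ matches
  torque (τ = Fr): kg·m²/s²  ✗

Only angular frequency has units 1/s.

Answer: angular frequency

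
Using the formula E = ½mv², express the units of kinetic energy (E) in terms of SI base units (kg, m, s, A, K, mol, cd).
Units of each symbol in E = ½mv²:
  m (mass): kg
  v (speed): m/s  → to the power 2, contributes m²/s²
  The factor ½ is dimensionless.

Multiplying the contributions: [kg] · [m²/s²]
Adding exponents of each base unit: kg: 1, m: 2, s: -2
SI base units of kinetic energy: kg·m²/s²

Answer: kg·m²/s²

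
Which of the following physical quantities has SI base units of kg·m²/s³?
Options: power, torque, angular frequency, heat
Checking the SI base units of each option:
  power (P = W/t): kg·m²/s³  ✓ matches
  torque (τ = Fr): kg·m²/s²  ✗
  angular frequency (ω = 2πf): 1/s  ✗
  heat (Q = mcΔT): kg·m²/s²  ✗

Only power has units kg·m²/s³.

Answer: power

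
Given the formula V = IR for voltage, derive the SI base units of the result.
Units of each symbol in V = IR:
  I (current): A
  R (resistance, in ohms): kg·m²/(s³·A²)

Multiplying the contributions: [A] · [kg·m²/(s³·A²)]
Adding exponents of each base unit: kg: 1, m: 2, s: -3, A: -1
SI base units of voltage: kg·m²/(s³·A)

Answer: kg·m²/(s³·A)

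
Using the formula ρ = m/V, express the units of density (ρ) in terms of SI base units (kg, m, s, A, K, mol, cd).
Units of each symbol in ρ = m/V:
  m (mass): kg
  V (volume): m³  → in the denominator, contributes 1/m³

Multiplying the contributions: [kg] · [1/m³]
Adding exponents of each base unit: kg: 1, m: -3
SI base units of density: kg/m³

Answer: kg/m³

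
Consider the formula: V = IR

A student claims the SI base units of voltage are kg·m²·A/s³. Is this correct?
Units of each symbol in V = IR:
  I (current): A
  R (resistance, in ohms): kg·m²/(s³·A²)

Multiplying the contributions: [A] · [kg·m²/(s³·A²)]
Adding exponents of each base unit: kg: 1, m: 2, s: -3, A: -1
SI base units of voltage: kg·m²/(s³·A)

The claimed units kg·m²·A/s³ (exponents kg: 1, m: 2, s: -3, A: 1) do not match the derived units kg·m²/(s³·A) (exponents kg: 1, m: 2, s: -3, A: -1), so the claim is incorrect.

Answer: No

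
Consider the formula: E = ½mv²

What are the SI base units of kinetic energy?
Units of each symbol in E = ½mv²:
  m (mass): kg
  v (speed): m/s  → to the power 2, contributes m²/s²
  The factor ½ is dimensionless.

Multiplying the contributions: [kg] · [m²/s²]
Adding exponents of each base unit: kg: 1, m: 2, s: -2
SI base units of kinetic energy: kg·m²/s²

Answer: kg·m²/s²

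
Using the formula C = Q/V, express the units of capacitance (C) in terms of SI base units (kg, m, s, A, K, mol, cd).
Units of each symbol in C = Q/V:
  Q (charge, in coulombs): s·A
  V (voltage, in volts): kg·m²/(s³·A)  → in the denominator, contributes s³·A/(kg·m²)

Multiplying the contributions: [s·A] · [s³·A/(kg·m²)]
Adding exponents of each base unit: kg: -1, m: -2, s: 4, A: 2
SI base units of capacitance: s⁴·A²/(kg·m²)

Answer: s⁴·A²/(kg·m²)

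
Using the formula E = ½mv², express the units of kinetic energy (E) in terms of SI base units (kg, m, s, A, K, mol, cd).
Units of each symbol in E = ½mv²:
  m (mass): kg
  v (speed): m/s  → to the power 2, contributes m²/s²
  The factor ½ is dimensionless.

Multiplying the contributions: [kg] · [m²/s²]
Adding exponents of each base unit: kg: 1, m: 2, s: -2
SI base units of kinetic energy: kg·m²/s²

Answer: kg·m²/s²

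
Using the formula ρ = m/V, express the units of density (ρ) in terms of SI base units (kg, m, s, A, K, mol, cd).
Units of each symbol in ρ = m/V:
  m (mass): kg
  V (volume): m³  → in the denominator, contributes 1/m³

Multiplying the contributions: [kg] · [1/m³]
Adding exponents of each base unit: kg: 1, m: -3
SI base units of density: kg/m³

Answer: kg/m³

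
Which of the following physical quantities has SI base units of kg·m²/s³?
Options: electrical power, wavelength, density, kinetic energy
Checking the SI base units of each option:
  electrical power (P = IV): kg·m²/s³  ✓ matches
  wavelength (λ = v/f): m  ✗
  density (ρ = m/V): kg/m³  ✗
  kinetic energy (E = ½mv²): kg·m²/s²  ✗

Only electrical power has units kg·m²/s³.

Answer: electrical power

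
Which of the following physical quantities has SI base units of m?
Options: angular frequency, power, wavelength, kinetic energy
Checking the SI base units of each option:
  angular frequency (ω = 2πf): 1/s  ✗
  power (P = W/t): kg·m²/s³  ✗
  wavelength (λ = v/f): m  ✓ matches
  kinetic energy (E = ½mv²): kg·m²/s²  ✗

Only wavelength has units m.

Answer: wavelength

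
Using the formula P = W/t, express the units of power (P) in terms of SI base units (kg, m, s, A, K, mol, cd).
Units of each symbol in P = W/t:
  W (work): kg·m²/s²
  t (time): s  → in the denominator, contributes 1/s

Multiplying the contributions: [kg·m²/s²] · [1/s]
Adding exponents of each base unit: kg: 1, m: 2, s: -3
SI base units of power: kg·m²/s³

Answer: kg·m²/s³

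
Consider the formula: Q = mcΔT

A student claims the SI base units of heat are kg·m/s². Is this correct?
Units of each symbol in Q = mcΔT:
  m (mass): kg
  c (specific heat capacity, in J/(kg·K)): m²/(s²·K)
  ΔT (temperature change): K

Multiplying the contributions: [kg] · [m²/(s²·K)] · [K]
Adding exponents of each base unit: kg: 1, m: 2, s: -2
SI base units of heat: kg·m²/s²

The claimed units kg·m/s² (exponents kg: 1, m: 1, s: -2) do not match the derived units kg·m²/s² (exponents kg: 1, m: 2, s: -2), so the claim is incorrect.

Answer: No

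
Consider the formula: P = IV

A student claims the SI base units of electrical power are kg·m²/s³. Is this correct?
Units of each symbol in P = IV:
  I (current): A
  V (voltage, in volts): kg·m²/(s³·A)

Multiplying the contributions: [A] · [kg·m²/(s³·A)]
Adding exponents of each base unit: kg: 1, m: 2, s: -3
SI base units of electrical power: kg·m²/s³

The claimed units kg·m²/s³ match the derived units, so the claim is correct.

Answer: Yes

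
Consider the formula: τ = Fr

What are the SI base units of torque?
Units of each symbol in τ = Fr:
  F (force): kg·m/s²
  r (lever arm): m

Multiplying the contributions: [kg·m/s²] · [m]
Adding exponents of each base unit: kg: 1, m: 2, s: -2
SI base units of torque: kg·m²/s²

Answer: kg·m²/s²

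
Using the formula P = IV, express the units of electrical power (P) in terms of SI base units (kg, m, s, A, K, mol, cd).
Units of each symbol in P = IV:
  I (current): A
  V (voltage, in volts): kg·m²/(s³·A)

Multiplying the contributions: [A] · [kg·m²/(s³·A)]
Adding exponents of each base unit: kg: 1, m: 2, s: -3
SI base units of electrical power: kg·m²/s³

Answer: kg·m²/s³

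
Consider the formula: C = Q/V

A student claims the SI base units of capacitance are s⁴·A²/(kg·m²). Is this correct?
Units of each symbol in C = Q/V:
  Q (charge, in coulombs): s·A
  V (voltage, in volts): kg·m²/(s³·A)  → in the denominator, contributes s³·A/(kg·m²)

Multiplying the contributions: [s·A] · [s³·A/(kg·m²)]
Adding exponents of each base unit: kg: -1, m: -2, s: 4, A: 2
SI base units of capacitance: s⁴·A²/(kg·m²)

The claimed units s⁴·A²/(kg·m²) match the derived units, so the claim is correct.

Answer: Yes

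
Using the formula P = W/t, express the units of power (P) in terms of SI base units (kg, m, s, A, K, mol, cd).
Units of each symbol in P = W/t:
  W (work): kg·m²/s²
  t (time): s  → in the denominator, contributes 1/s

Multiplying the contributions: [kg·m²/s²] · [1/s]
Adding exponents of each base unit: kg: 1, m: 2, s: -3
SI base units of power: kg·m²/s³

Answer: kg·m²/s³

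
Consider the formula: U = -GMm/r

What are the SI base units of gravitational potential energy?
Units of each symbol in U = -GMm/r:
  G (gravitational constant): m³/(kg·s²)
  M (mass): kg
  m (mass): kg
  r (distance): m  → in the denominator, contributes 1/m
  The minus sign does not affect the units.

Multiplying the contributions: [m³/(kg·s²)] · [kg] · [kg] · [1/m]
Adding exponents of each base unit: kg: 1, m: 2, s: -2
SI base units of gravitational potential energy: kg·m²/s²

Answer: kg·m²/s²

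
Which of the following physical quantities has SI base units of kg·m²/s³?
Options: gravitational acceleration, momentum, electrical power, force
Checking the SI base units of each option:
  gravitational acceleration (g = GM/r²): m/s²  ✗
  momentum (p = mv): kg·m/s  ✗
  electrical power (P = IV): kg·m²/s³  ✓ matches
  force (F = ma): kg·m/s²  ✗

Only electrical power has units kg·m²/s³.

Answer: electrical power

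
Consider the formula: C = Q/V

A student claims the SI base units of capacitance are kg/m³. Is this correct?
Units of each symbol in C = Q/V:
  Q (charge, in coulombs): s·A
  V (voltage, in volts): kg·m²/(s³·A)  → in the denominator, contributes s³·A/(kg·m²)

Multiplying the contributions: [s·A] · [s³·A/(kg·m²)]
Adding exponents of each base unit: kg: -1, m: -2, s: 4, A: 2
SI base units of capacitance: s⁴·A²/(kg·m²)

The claimed units kg/m³ (exponents kg: 1, m: -3) do not match the derived units s⁴·A²/(kg·m²) (exponents kg: -1, m: -2, s: 4, A: 2), so the claim is incorrect.

Answer: No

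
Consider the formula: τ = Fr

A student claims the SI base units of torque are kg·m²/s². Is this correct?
Units of each symbol in τ = Fr:
  F (force): kg·m/s²
  r (lever arm): m

Multiplying the contributions: [kg·m/s²] · [m]
Adding exponents of each base unit: kg: 1, m: 2, s: -2
SI base units of torque: kg·m²/s²

The claimed units kg·m²/s² match the derived units, so the claim is correct.

Answer: Yes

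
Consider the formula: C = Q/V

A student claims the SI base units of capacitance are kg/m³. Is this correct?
Units of each symbol in C = Q/V:
  Q (charge, in coulombs): s·A
  V (voltage, in volts): kg·m²/(s³·A)  → in the denominator, contributes s³·A/(kg·m²)

Multiplying the contributions: [s·A] · [s³·A/(kg·m²)]
Adding exponents of each base unit: kg: -1, m: -2, s: 4, A: 2
SI base units of capacitance: s⁴·A²/(kg·m²)

The claimed units kg/m³ (exponents kg: 1, m: -3) do not match the derived units s⁴·A²/(kg·m²) (exponents kg: -1, m: -2, s: 4, A: 2), so the claim is incorrect.

Answer: No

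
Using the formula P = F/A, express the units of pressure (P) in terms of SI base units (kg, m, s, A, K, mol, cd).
Units of each symbol in P = F/A:
  F (force): kg·m/s²
  A (area): m²  → in the denominator, contributes 1/m²

Multiplying the contributions: [kg·m/s²] · [1/m²]
Adding exponents of each base unit: kg: 1, m: -1, s: -2
SI base units of pressure: kg/(m·s²)

Answer: kg/(m·s²)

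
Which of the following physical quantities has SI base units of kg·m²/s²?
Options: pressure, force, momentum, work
Checking the SI base units of each option:
  pressure (P = F/A): kg/(m·s²)  ✗
  force (F = ma): kg·m/s²  ✗
  momentum (p = mv): kg·m/s  ✗
  work (W = Fd): kg·m²/s²  ✓ matches

Only work has units kg·m²/s².

Answer: work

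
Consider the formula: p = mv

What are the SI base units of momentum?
Units of each symbol in p = mv:
  m (mass): kg
  v (velocity): m/s

Multiplying the contributions: [kg] · [m/s]
Adding exponents of each base unit: kg: 1, m: 1, s: -1
SI base units of momentum: kg·m/s

Answer: kg·m/s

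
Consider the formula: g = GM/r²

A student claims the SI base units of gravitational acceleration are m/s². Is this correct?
Units of each symbol in g = GM/r²:
  G (gravitational constant): m³/(kg·s²)
  M (mass): kg
  r (distance): m  → to the power 2 in the denominator, contributes 1/m²

Multiplying the contributions: [m³/(kg·s²)] · [kg] · [1/m²]
Adding exponents of each base unit: m: 1, s: -2
SI base units of gravitational acceleration: m/s²

The claimed units m/s² match the derived units, so the claim is correct.

Answer: Yes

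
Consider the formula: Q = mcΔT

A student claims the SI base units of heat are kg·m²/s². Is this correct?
Units of each symbol in Q = mcΔT:
  m (mass): kg
  c (specific heat capacity, in J/(kg·K)): m²/(s²·K)
  ΔT (temperature change): K

Multiplying the contributions: [kg] · [m²/(s²·K)] · [K]
Adding exponents of each base unit: kg: 1, m: 2, s: -2
SI base units of heat: kg·m²/s²

The claimed units kg·m²/s² match the derived units, so the claim is correct.

Answer: Yes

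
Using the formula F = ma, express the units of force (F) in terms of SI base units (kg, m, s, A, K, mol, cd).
Units of each symbol in F = ma:
  m (mass): kg
  a (acceleration): m/s²

Multiplying the contributions: [kg] · [m/s²]
Adding exponents of each base unit: kg: 1, m: 1, s: -2
SI base units of force: kg·m/s²

Answer: kg·m/s²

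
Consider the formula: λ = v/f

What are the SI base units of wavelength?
Units of each symbol in λ = v/f:
  v (wave speed): m/s
  f (frequency): 1/s  → in the denominator, contributes s

Multiplying the contributions: [m/s] · [s]
Adding exponents of each base unit: m: 1
SI base units of wavelength: m

Answer: m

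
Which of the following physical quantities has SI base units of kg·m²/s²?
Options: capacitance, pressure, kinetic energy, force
Checking the SI base units of each option:
  capacitance (C = Q/V): s⁴·A²/(kg·m²)  ✗
  pressure (P = F/A): kg/(m·s²)  ✗
  kinetic energy (E = ½mv²): kg·m²/s²  ✓ matches
  force (F = ma): kg·m/s²  ✗

Only kinetic energy has units kg·m²/s².

Answer: kinetic energy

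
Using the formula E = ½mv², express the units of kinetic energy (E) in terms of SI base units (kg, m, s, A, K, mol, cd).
Units of each symbol in E = ½mv²:
  m (mass): kg
  v (speed): m/s  → to the power 2, contributes m²/s²
  The factor ½ is dimensionless.

Multiplying the contributions: [kg] · [m²/s²]
Adding exponents of each base unit: kg: 1, m: 2, s: -2
SI base units of kinetic energy: kg·m²/s²

Answer: kg·m²/s²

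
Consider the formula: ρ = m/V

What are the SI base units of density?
Units of each symbol in ρ = m/V:
  m (mass): kg
  V (volume): m³  → in the denominator, contributes 1/m³

Multiplying the contributions: [kg] · [1/m³]
Adding exponents of each base unit: kg: 1, m: -3
SI base units of density: kg/m³

Answer: kg/m³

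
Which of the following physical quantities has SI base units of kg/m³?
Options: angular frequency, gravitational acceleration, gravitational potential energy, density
Checking the SI base units of each option:
  angular frequency (ω = 2πf): 1/s  ✗
  gravitational acceleration (g = GM/r²): m/s²  ✗
  gravitational potential energy (U = -GMm/r): kg·m²/s²  ✗
  density (ρ = m/V): kg/m³  ✓ matches

Only density has units kg/m³.

Answer: density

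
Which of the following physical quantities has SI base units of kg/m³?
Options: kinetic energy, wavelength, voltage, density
Checking the SI base units of each option:
  kinetic energy (E = ½mv²): kg·m²/s²  ✗
  wavelength (λ = v/f): m  ✗
  voltage (V = IR): kg·m²/(s³·A)  ✗
  density (ρ = m/V): kg/m³  ✓ matches

Only density has units kg/m³.

Answer: density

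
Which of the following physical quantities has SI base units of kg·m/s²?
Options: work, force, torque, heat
Checking the SI base units of each option:
  work (W = Fd): kg·m²/s²  ✗
  force (F = ma): kg·m/s²  ✓ matches
  torque (τ = Fr): kg·m²/s²  ✗
  heat (Q = mcΔT): kg·m²/s²  ✗

Only force has units kg·m/s².

Answer: force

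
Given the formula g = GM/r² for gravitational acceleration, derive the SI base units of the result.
Units of each symbol in g = GM/r²:
  G (gravitational constant): m³/(kg·s²)
  M (mass): kg
  r (distance): m  → to the power 2 in the denominator, contributes 1/m²

Multiplying the contributions: [m³/(kg·s²)] · [kg] · [1/m²]
Adding exponents of each base unit: m: 1, s: -2
SI base units of gravitational acceleration: m/s²

Answer: m/s²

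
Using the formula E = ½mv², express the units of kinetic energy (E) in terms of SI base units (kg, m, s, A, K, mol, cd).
Units of each symbol in E = ½mv²:
  m (mass): kg
  v (speed): m/s  → to the power 2, contributes m²/s²
  The factor ½ is dimensionless.

Multiplying the contributions: [kg] · [m²/s²]
Adding exponents of each base unit: kg: 1, m: 2, s: -2
SI base units of kinetic energy: kg·m²/s²

Answer: kg·m²/s²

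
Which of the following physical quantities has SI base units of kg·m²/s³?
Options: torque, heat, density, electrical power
Checking the SI base units of each option:
  torque (τ = Fr): kg·m²/s²  ✗
  heat (Q = mcΔT): kg·m²/s²  ✗
  density (ρ = m/V): kg/m³  ✗
  electrical power (P = IV): kg·m²/s³  ✓ matches

Only electrical power has units kg·m²/s³.

Answer: electrical power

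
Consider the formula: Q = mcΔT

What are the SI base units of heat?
Units of each symbol in Q = mcΔT:
  m (mass): kg
  c (specific heat capacity, in J/(kg·K)): m²/(s²·K)
  ΔT (temperature change): K

Multiplying the contributions: [kg] · [m²/(s²·K)] · [K]
Adding exponents of each base unit: kg: 1, m: 2, s: -2
SI base units of heat: kg·m²/s²

Answer: kg·m²/s²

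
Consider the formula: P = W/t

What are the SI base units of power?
Units of each symbol in P = W/t:
  W (work): kg·m²/s²
  t (time): s  → in the denominator, contributes 1/s

Multiplying the contributions: [kg·m²/s²] · [1/s]
Adding exponents of each base unit: kg: 1, m: 2, s: -3
SI base units of power: kg·m²/s³

Answer: kg·m²/s³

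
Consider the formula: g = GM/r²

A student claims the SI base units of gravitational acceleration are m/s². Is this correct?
Units of each symbol in g = GM/r²:
  G (gravitational constant): m³/(kg·s²)
  M (mass): kg
  r (distance): m  → to the power 2 in the denominator, contributes 1/m²

Multiplying the contributions: [m³/(kg·s²)] · [kg] · [1/m²]
Adding exponents of each base unit: m: 1, s: -2
SI base units of gravitational acceleration: m/s²

The claimed units m/s² match the derived units, so the claim is correct.

Answer: Yes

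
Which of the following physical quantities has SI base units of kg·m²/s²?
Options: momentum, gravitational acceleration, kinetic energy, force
Checking the SI base units of each option:
  momentum (p = mv): kg·m/s  ✗
  gravitational acceleration (g = GM/r²): m/s²  ✗
  kinetic energy (E = ½mv²): kg·m²/s²  ✓ matches
  force (F = ma): kg·m/s²  ✗

Only kinetic energy has units kg·m²/s².

Answer: kinetic energy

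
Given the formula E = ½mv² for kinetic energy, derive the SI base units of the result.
Units of each symbol in E = ½mv²:
  m (mass): kg
  v (speed): m/s  → to the power 2, contributes m²/s²
  The factor ½ is dimensionless.

Multiplying the contributions: [kg] · [m²/s²]
Adding exponents of each base unit: kg: 1, m: 2, s: -2
SI base units of kinetic energy: kg·m²/s²

Answer: kg·m²/s²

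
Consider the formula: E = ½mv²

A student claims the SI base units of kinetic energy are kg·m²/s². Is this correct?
Units of each symbol in E = ½mv²:
  m (mass): kg
  v (speed): m/s  → to the power 2, contributes m²/s²
  The factor ½ is dimensionless.

Multiplying the contributions: [kg] · [m²/s²]
Adding exponents of each base unit: kg: 1, m: 2, s: -2
SI base units of kinetic energy: kg·m²/s²

The claimed units kg·m²/s² match the derived units, so the claim is correct.

Answer: Yes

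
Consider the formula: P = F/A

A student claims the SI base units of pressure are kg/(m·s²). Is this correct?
Units of each symbol in P = F/A:
  F (force): kg·m/s²
  A (area): m²  → in the denominator, contributes 1/m²

Multiplying the contributions: [kg·m/s²] · [1/m²]
Adding exponents of each base unit: kg: 1, m: -1, s: -2
SI base units of pressure: kg/(m·s²)

The claimed units kg/(m·s²) match the derived units, so the claim is correct.

Answer: Yes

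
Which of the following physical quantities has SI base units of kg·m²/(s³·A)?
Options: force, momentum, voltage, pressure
Checking the SI base units of each option:
  force (F = ma): kg·m/s²  ✗
  momentum (p = mv): kg·m/s  ✗
  voltage (V = IR): kg·m²/(s³·A)  ✓ matches
  pressure (P = F/A): kg/(m·s²)  ✗

Only voltage has units kg·m²/(s³·A).

Answer: voltage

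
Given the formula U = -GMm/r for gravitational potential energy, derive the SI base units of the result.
Units of each symbol in U = -GMm/r:
  G (gravitational constant): m³/(kg·s²)
  M (mass): kg
  m (mass): kg
  r (distance): m  → in the denominator, contributes 1/m
  The minus sign does not affect the units.

Multiplying the contributions: [m³/(kg·s²)] · [kg] · [kg] · [1/m]
Adding exponents of each base unit: kg: 1, m: 2, s: -2
SI base units of gravitational potential energy: kg·m²/s²

Answer: kg·m²/s²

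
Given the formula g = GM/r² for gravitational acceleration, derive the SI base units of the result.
Units of each symbol in g = GM/r²:
  G (gravitational constant): m³/(kg·s²)
  M (mass): kg
  r (distance): m  → to the power 2 in the denominator, contributes 1/m²

Multiplying the contributions: [m³/(kg·s²)] · [kg] · [1/m²]
Adding exponents of each base unit: m: 1, s: -2
SI base units of gravitational acceleration: m/s²

Answer: m/s²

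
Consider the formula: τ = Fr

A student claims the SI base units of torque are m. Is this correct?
Units of each symbol in τ = Fr:
  F (force): kg·m/s²
  r (lever arm): m

Multiplying the contributions: [kg·m/s²] · [m]
Adding exponents of each base unit: kg: 1, m: 2, s: -2
SI base units of torque: kg·m²/s²

The claimed units m (exponents m: 1) do not match the derived units kg·m²/s² (exponents kg: 1, m: 2, s: -2), so the claim is incorrect.

Answer: No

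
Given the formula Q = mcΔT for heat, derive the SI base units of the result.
Units of each symbol in Q = mcΔT:
  m (mass): kg
  c (specific heat capacity, in J/(kg·K)): m²/(s²·K)
  ΔT (temperature change): K

Multiplying the contributions: [kg] · [m²/(s²·K)] · [K]
Adding exponents of each base unit: kg: 1, m: 2, s: -2
SI base units of heat: kg·m²/s²

Answer: kg·m²/s²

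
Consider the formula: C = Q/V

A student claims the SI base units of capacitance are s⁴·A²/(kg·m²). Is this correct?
Units of each symbol in C = Q/V:
  Q (charge, in coulombs): s·A
  V (voltage, in volts): kg·m²/(s³·A)  → in the denominator, contributes s³·A/(kg·m²)

Multiplying the contributions: [s·A] · [s³·A/(kg·m²)]
Adding exponents of each base unit: kg: -1, m: -2, s: 4, A: 2
SI base units of capacitance: s⁴·A²/(kg·m²)

The claimed units s⁴·A²/(kg·m²) match the derived units, so the claim is correct.

Answer: Yes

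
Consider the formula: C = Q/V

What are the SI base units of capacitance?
Units of each symbol in C = Q/V:
  Q (charge, in coulombs): s·A
  V (voltage, in volts): kg·m²/(s³·A)  → in the denominator, contributes s³·A/(kg·m²)

Multiplying the contributions: [s·A] · [s³·A/(kg·m²)]
Adding exponents of each base unit: kg: -1, m: -2, s: 4, A: 2
SI base units of capacitance: s⁴·A²/(kg·m²)

Answer: s⁴·A²/(kg·m²)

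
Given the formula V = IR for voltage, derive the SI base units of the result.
Units of each symbol in V = IR:
  I (current): A
  R (resistance, in ohms): kg·m²/(s³·A²)

Multiplying the contributions: [A] · [kg·m²/(s³·A²)]
Adding exponents of each base unit: kg: 1, m: 2, s: -3, A: -1
SI base units of voltage: kg·m²/(s³·A)

Answer: kg·m²/(s³·A)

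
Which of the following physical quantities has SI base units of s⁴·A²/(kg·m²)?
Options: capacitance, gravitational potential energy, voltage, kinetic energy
Checking the SI base units of each option:
  capacitance (C = Q/V): s⁴·A²/(kg·m²)  ✓ matches
  gravitational potential energy (U = -GMm/r): kg·m²/s²  ✗
  voltage (V = IR): kg·m²/(s³·A)  ✗
  kinetic energy (E = ½mv²): kg·m²/s²  ✗

Only capacitance has units s⁴·A²/(kg·m²).

Answer: capacitance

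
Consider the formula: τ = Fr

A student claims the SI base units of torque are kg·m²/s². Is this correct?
Units of each symbol in τ = Fr:
  F (force): kg·m/s²
  r (lever arm): m

Multiplying the contributions: [kg·m/s²] · [m]
Adding exponents of each base unit: kg: 1, m: 2, s: -2
SI base units of torque: kg·m²/s²

The claimed units kg·m²/s² match the derived units, so the claim is correct.

Answer: Yes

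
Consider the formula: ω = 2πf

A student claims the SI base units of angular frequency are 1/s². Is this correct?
Units of each symbol in ω = 2πf:
  f (frequency): 1/s
  The factor 2π is dimensionless.

Multiplying the contributions: [1/s]
Adding exponents of each base unit: s: -1
SI base units of angular frequency: 1/s

The claimed units 1/s² (exponents s: -2) do not match the derived units 1/s (exponents s: -1), so the claim is incorrect.

Answer: No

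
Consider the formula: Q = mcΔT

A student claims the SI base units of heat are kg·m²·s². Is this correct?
Units of each symbol in Q = mcΔT:
  m (mass): kg
  c (specific heat capacity, in J/(kg·K)): m²/(s²·K)
  ΔT (temperature change): K

Multiplying the contributions: [kg] · [m²/(s²·K)] · [K]
Adding exponents of each base unit: kg: 1, m: 2, s: -2
SI base units of heat: kg·m²/s²

The claimed units kg·m²·s² (exponents kg: 1, m: 2, s: 2) do not match the derived units kg·m²/s² (exponents kg: 1, m: 2, s: -2), so the claim is incorrect.

Answer: No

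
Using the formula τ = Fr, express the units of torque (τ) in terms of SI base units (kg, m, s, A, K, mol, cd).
Units of each symbol in τ = Fr:
  F (force): kg·m/s²
  r (lever arm): m

Multiplying the contributions: [kg·m/s²] · [m]
Adding exponents of each base unit: kg: 1, m: 2, s: -2
SI base units of torque: kg·m²/s²

Answer: kg·m²/s²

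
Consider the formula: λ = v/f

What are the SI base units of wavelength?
Units of each symbol in λ = v/f:
  v (wave speed): m/s
  f (frequency): 1/s  → in the denominator, contributes s

Multiplying the contributions: [m/s] · [s]
Adding exponents of each base unit: m: 1
SI base units of wavelength: m

Answer: m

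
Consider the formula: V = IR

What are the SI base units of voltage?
Units of each symbol in V = IR:
  I (current): A
  R (resistance, in ohms): kg·m²/(s³·A²)

Multiplying the contributions: [A] · [kg·m²/(s³·A²)]
Adding exponents of each base unit: kg: 1, m: 2, s: -3, A: -1
SI base units of voltage: kg·m²/(s³·A)

Answer: kg·m²/(s³·A)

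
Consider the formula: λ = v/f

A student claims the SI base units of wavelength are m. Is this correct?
Units of each symbol in λ = v/f:
  v (wave speed): m/s
  f (frequency): 1/s  → in the denominator, contributes s

Multiplying the contributions: [m/s] · [s]
Adding exponents of each base unit: m: 1
SI base units of wavelength: m

The claimed units m match the derived units, so the claim is correct.

Answer: Yes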